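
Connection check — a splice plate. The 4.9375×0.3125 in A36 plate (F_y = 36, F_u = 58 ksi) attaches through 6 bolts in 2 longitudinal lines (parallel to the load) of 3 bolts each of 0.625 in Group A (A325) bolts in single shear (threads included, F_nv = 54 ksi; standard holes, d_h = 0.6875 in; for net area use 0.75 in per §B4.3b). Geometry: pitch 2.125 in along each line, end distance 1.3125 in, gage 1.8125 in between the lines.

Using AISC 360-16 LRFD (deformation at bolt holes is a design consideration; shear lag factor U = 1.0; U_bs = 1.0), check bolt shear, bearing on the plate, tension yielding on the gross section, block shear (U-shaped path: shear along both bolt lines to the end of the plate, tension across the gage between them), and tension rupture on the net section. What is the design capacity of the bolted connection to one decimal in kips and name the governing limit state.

Bolt shear: A_b = π(0.625)²/4 = 0.3068 in². φR_n = 0.75 × 54 × 0.3068 × 6 × 1 = 74.6 kips.
Bearing (0.3125 in plate, F_u = 58 ksi): end bolts L_c = 1.3125 − 0.6875/2 = 0.96875, R_n = min(1.2×0.96875×0.3125×58, 2.4×0.625×0.3125×58) = 21.07 kips/bolt; interior L_c = 2.125 − 0.6875 = 1.4375, R_n = 27.188 kips/bolt. φR_n = 0.75 × (2×21.07 + 4×27.188) = 113.2 kips.
Tension yield (gross): A_g = 4.9375×0.3125 = 1.543 in². φR_n = 0.90 × 36 × 1.543 = 50.0 kips.
Block shear: shear path 2×[1.3125+2×2.125] = 2×5.5625 in, A_gv = 3.4766, A_nv = 2×(5.5625 − 2.5×0.75)×0.3125 = 2.3047 in²; tension across gage: (1.8125 − 1×0.75)×0.3125 = 0.33203 in². R_n = min(0.6×58×2.3047, 0.6×36×3.4766) + 1.0×58×0.33203 = min(80.204, 75.095) + 19.258 = 94.353 kips. φR_n = 0.75 × 94.353 = 70.8 kips.
Tension rupture (net): A_n = (4.9375 − 2×0.75)×0.3125 = 1.0742 in² (U = 1.0, A_e = A_n). φR_n = 0.75 × 58 × 1.0742 = 46.7 kips.
Governing: min(74.6, 113.2, 50.0, 70.8, 46.7) = 46.7 kips → net-section rupture.

46.7 kips (net-section rupture governs)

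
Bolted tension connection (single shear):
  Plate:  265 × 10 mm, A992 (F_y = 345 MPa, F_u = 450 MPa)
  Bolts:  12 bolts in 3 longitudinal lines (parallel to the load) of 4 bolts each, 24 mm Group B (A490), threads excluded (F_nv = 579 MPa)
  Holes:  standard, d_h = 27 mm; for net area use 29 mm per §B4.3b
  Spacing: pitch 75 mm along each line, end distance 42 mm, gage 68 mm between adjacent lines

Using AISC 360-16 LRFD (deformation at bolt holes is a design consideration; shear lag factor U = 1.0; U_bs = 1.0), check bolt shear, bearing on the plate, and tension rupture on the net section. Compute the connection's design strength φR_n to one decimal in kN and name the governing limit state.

Bolt shear: A_b = π(24)²/4 = 452.39 mm². φR_n = 0.75 × 579 × 452.39 × 12 × 1 = 2357.4 kN.
Bearing (10 mm plate, F_u = 450 MPa): end bolts L_c = 42 − 27/2 = 28.5, R_n = min(1.2×28.5×10×450, 2.4×24×10×450) = 153.9 kN/bolt; interior L_c = 75 − 27 = 48, R_n = 259.2 kN/bolt. φR_n = 0.75 × (3×153.9 + 9×259.2) = 2095.9 kN.
Tension rupture (net): A_n = (265 − 3×29)×10 = 1780 mm² (U = 1.0, A_e = A_n). φR_n = 0.75 × 450 × 1780 = 600.8 kN.
Governing: min(2357.4, 2095.9, 600.8) = 600.8 kN → net-section rupture.

600.8 kN (net-section rupture governs)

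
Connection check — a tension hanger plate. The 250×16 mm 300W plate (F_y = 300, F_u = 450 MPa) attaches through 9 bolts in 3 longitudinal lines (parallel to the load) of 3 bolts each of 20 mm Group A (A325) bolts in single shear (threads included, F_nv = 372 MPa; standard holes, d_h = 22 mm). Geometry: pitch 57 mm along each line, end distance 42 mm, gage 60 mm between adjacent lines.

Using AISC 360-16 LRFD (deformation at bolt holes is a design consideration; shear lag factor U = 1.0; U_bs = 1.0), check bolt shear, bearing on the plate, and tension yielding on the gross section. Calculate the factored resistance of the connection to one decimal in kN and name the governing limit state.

Bolt shear: A_b = π(20)²/4 = 314.16 mm². φR_n = 0.75 × 372 × 314.16 × 9 × 1 = 788.9 kN.
Bearing (16 mm plate, F_u = 450 MPa): end bolts L_c = 42 − 22/2 = 31, R_n = min(1.2×31×16×450, 2.4×20×16×450) = 267.84 kN/bolt; interior L_c = 57 − 22 = 35, R_n = 302.4 kN/bolt. φR_n = 0.75 × (3×267.84 + 6×302.4) = 1963.4 kN.
Tension yield (gross): A_g = 250×16 = 4000 mm². φR_n = 0.90 × 300 × 4000 = 1080.0 kN.
Governing: min(788.9, 1963.4, 1080.0) = 788.9 kN → bolt shear.

788.9 kN (bolt shear governs)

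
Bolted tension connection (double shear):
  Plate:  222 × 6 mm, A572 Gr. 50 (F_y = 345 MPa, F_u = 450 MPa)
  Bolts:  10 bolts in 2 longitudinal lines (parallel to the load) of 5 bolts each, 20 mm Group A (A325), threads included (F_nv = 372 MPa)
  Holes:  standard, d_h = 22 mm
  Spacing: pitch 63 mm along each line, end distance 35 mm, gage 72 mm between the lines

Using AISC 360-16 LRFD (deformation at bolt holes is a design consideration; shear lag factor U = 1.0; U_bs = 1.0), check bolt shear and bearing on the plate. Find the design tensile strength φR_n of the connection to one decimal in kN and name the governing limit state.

Bolt shear: A_b = π(20)²/4 = 314.16 mm². φR_n = 0.75 × 372 × 314.16 × 10 × 2 = 1753.0 kN.
Bearing (6 mm plate, F_u = 450 MPa): end bolts L_c = 35 − 22/2 = 24, R_n = min(1.2×24×6×450, 2.4×20×6×450) = 77.76 kN/bolt; interior L_c = 63 − 22 = 41, R_n = 129.6 kN/bolt. φR_n = 0.75 × (2×77.76 + 8×129.6) = 894.2 kN.
Governing: min(1753.0, 894.2) = 894.2 kN → bearing.

894.2 kN (bearing governs)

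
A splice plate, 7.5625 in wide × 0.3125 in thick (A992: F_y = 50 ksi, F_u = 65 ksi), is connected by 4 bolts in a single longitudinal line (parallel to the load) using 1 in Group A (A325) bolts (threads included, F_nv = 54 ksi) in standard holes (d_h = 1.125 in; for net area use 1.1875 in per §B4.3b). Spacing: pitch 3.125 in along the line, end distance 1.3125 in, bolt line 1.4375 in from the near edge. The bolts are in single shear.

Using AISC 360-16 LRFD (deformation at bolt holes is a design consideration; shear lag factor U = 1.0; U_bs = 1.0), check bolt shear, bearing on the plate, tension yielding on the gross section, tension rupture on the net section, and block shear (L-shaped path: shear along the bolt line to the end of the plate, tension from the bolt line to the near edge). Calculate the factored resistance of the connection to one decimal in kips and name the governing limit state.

72.6 kips (block shear governs)

Bolt shear: A_b = π(1)²/4 = 0.7854 in². φR_n = 0.75 × 54 × 0.7854 × 4 × 1 = 127.2 kips.
Bearing (0.3125 in plate, F_u = 65 ksi): end bolts L_c = 1.3125 − 1.125/2 = 0.75, R_n = min(1.2×0.75×0.3125×65, 2.4×1×0.3125×65) = 18.281 kips/bolt; interior L_c = 3.125 − 1.125 = 2, R_n = 48.75 kips/bolt. φR_n = 0.75 × (1×18.281 + 3×48.75) = 123.4 kips.
Tension yield (gross): A_g = 7.5625×0.3125 = 2.3633 in². φR_n = 0.90 × 50 × 2.3633 = 106.3 kips.
Tension rupture (net): A_n = (7.5625 − 1×1.1875)×0.3125 = 1.9922 in² (U = 1.0, A_e = A_n). φR_n = 0.75 × 65 × 1.9922 = 97.1 kips.
Block shear: shear path 1×[1.3125+3×3.125] = 1×10.6875 in, A_gv = 3.3398, A_nv = 1×(10.6875 − 3.5×1.1875)×0.3125 = 2.041 in²; tension to near edge: (1.4375 − 0.5×1.1875)×0.3125 = 0.26367 in². R_n = min(0.6×65×2.041, 0.6×50×3.3398) + 1.0×65×0.26367 = min(79.599, 100.19) + 17.139 = 96.738 kips. φR_n = 0.75 × 96.738 = 72.6 kips.
Governing: min(127.2, 123.4, 106.3, 97.1, 72.6) = 72.6 kips → block shear.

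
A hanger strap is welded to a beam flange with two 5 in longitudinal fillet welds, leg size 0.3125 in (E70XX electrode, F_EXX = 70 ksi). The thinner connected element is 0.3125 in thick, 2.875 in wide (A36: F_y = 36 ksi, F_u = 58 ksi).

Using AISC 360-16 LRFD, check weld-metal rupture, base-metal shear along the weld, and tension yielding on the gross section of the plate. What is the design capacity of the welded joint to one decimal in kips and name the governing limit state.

29.1 kips (gross-section yield governs)

Weld metal: throat = 0.707×0.3125 = 0.22094 in, L = 2×5 = 10 in. φR_n = 0.75 × 0.6 × 70 × 0.22094 × 10 = 69.6 kips.
Base metal shear (0.3125 in plate): yield φR_n = 1.0×0.6×36×0.3125×10 = 67.5 kips; rupture φR_n = 0.75×0.6×58×0.3125×10 = 81.6 kips; take 67.5 kips (yield).
Tension yield (gross): A_g = 2.875×0.3125 = 0.89844 in². φR_n = 0.90 × 36 × 0.89844 = 29.1 kips.
Governing: min(69.6, 67.5, 29.1) = 29.1 kips → gross-section yield.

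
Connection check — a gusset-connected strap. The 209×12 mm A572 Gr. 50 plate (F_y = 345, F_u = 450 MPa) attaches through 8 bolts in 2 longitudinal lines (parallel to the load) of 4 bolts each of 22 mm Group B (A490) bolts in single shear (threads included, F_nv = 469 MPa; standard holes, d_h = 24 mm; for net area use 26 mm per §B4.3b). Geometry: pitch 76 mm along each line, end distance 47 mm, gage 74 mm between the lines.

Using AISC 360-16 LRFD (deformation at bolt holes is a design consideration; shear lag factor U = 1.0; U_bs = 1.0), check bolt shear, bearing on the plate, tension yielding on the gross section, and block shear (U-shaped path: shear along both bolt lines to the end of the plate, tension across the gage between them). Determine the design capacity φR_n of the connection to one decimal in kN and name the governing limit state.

Bolt shear: A_b = π(22)²/4 = 380.13 mm². φR_n = 0.75 × 469 × 380.13 × 8 × 1 = 1069.7 kN.
Bearing (12 mm plate, F_u = 450 MPa): end bolts L_c = 47 − 24/2 = 35, R_n = min(1.2×35×12×450, 2.4×22×12×450) = 226.8 kN/bolt; interior L_c = 76 − 24 = 52, R_n = 285.12 kN/bolt. φR_n = 0.75 × (2×226.8 + 6×285.12) = 1623.2 kN.
Tension yield (gross): A_g = 209×12 = 2508 mm². φR_n = 0.90 × 345 × 2508 = 778.7 kN.
Block shear: shear path 2×[47+3×76] = 2×275 mm, A_gv = 6600, A_nv = 2×(275 − 3.5×26)×12 = 4416 mm²; tension across gage: (74 − 1×26)×12 = 576 mm². R_n = min(0.6×450×4416, 0.6×345×6600) + 1.0×450×576 = min(1192.3, 1366.2) + 259.2 = 1451.5 kN. φR_n = 0.75 × 1451.5 = 1088.6 kN.
Governing: min(1069.7, 1623.2, 778.7, 1088.6) = 778.7 kN → gross-section yield.

778.7 kN (gross-section yield governs)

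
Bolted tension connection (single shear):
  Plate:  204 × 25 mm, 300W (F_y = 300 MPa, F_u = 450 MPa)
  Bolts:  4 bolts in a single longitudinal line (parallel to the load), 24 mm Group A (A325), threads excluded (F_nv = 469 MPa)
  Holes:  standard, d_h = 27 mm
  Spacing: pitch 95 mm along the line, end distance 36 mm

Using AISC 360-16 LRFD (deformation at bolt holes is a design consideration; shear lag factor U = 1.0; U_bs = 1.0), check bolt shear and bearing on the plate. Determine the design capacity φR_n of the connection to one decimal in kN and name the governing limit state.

636.5 kN (bolt shear governs)

Bolt shear: A_b = π(24)²/4 = 452.39 mm². φR_n = 0.75 × 469 × 452.39 × 4 × 1 = 636.5 kN.
Bearing (25 mm plate, F_u = 450 MPa): end bolts L_c = 36 − 27/2 = 22.5, R_n = min(1.2×22.5×25×450, 2.4×24×25×450) = 303.75 kN/bolt; interior L_c = 95 − 27 = 68, R_n = 648 kN/bolt. φR_n = 0.75 × (1×303.75 + 3×648) = 1685.8 kN.
Governing: min(636.5, 1685.8) = 636.5 kN → bolt shear.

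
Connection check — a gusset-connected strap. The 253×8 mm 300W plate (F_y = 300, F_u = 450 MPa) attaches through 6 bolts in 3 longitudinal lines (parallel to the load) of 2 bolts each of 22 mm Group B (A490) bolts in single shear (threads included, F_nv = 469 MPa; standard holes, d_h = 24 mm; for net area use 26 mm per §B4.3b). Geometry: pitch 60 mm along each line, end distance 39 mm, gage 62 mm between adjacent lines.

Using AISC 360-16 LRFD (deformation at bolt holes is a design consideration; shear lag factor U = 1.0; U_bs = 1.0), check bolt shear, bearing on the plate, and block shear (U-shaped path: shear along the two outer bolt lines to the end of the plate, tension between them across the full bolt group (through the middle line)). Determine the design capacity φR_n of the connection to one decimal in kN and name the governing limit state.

Bolt shear: A_b = π(22)²/4 = 380.13 mm². φR_n = 0.75 × 469 × 380.13 × 6 × 1 = 802.3 kN.
Bearing (8 mm plate, F_u = 450 MPa): end bolts L_c = 39 − 24/2 = 27, R_n = min(1.2×27×8×450, 2.4×22×8×450) = 116.64 kN/bolt; interior L_c = 60 − 24 = 36, R_n = 155.52 kN/bolt. φR_n = 0.75 × (3×116.64 + 3×155.52) = 612.4 kN.
Block shear: shear path 2×[39+1×60] = 2×99 mm, A_gv = 1584, A_nv = 2×(99 − 1.5×26)×8 = 960 mm²; tension across gage: (124 − 2×26)×8 = 576 mm². R_n = min(0.6×450×960, 0.6×300×1584) + 1.0×450×576 = min(259.2, 285.12) + 259.2 = 518.4 kN. φR_n = 0.75 × 518.4 = 388.8 kN.
Governing: min(802.3, 612.4, 388.8) = 388.8 kN → block shear.

388.8 kN (block shear governs)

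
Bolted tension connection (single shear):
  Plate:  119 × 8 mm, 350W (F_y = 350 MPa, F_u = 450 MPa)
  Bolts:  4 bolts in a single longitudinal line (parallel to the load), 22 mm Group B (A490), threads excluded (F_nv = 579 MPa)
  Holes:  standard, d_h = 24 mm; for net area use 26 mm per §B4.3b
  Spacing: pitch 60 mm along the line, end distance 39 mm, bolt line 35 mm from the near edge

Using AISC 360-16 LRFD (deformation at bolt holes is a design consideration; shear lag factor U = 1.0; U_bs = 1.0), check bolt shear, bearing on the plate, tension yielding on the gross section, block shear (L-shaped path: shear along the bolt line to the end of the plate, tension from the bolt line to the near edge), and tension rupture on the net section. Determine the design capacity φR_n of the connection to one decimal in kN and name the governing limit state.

Bolt shear: A_b = π(22)²/4 = 380.13 mm². φR_n = 0.75 × 579 × 380.13 × 4 × 1 = 660.3 kN.
Bearing (8 mm plate, F_u = 450 MPa): end bolts L_c = 39 − 24/2 = 27, R_n = min(1.2×27×8×450, 2.4×22×8×450) = 116.64 kN/bolt; interior L_c = 60 − 24 = 36, R_n = 155.52 kN/bolt. φR_n = 0.75 × (1×116.64 + 3×155.52) = 437.4 kN.
Tension yield (gross): A_g = 119×8 = 952 mm². φR_n = 0.90 × 350 × 952 = 299.9 kN.
Block shear: shear path 1×[39+3×60] = 1×219 mm, A_gv = 1752, A_nv = 1×(219 − 3.5×26)×8 = 1024 mm²; tension to near edge: (35 − 0.5×26)×8 = 176 mm². R_n = min(0.6×450×1024, 0.6×350×1752) + 1.0×450×176 = min(276.48, 367.92) + 79.2 = 355.68 kN. φR_n = 0.75 × 355.68 = 266.8 kN.
Tension rupture (net): A_n = (119 − 1×26)×8 = 744 mm² (U = 1.0, A_e = A_n). φR_n = 0.75 × 450 × 744 = 251.1 kN.
Governing: min(660.3, 437.4, 299.9, 266.8, 251.1) = 251.1 kN → net-section rupture.

251.1 kN (net-section rupture governs)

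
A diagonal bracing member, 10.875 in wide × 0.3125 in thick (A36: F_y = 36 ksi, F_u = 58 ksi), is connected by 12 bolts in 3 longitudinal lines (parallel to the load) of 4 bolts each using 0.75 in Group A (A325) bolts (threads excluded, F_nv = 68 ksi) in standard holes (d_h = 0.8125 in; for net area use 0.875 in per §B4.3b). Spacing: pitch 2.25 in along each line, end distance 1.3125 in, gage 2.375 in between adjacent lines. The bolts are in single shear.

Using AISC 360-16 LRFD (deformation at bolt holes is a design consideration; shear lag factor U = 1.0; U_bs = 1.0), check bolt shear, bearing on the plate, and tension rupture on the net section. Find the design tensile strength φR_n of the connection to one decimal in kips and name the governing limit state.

112.1 kips (net-section rupture governs)

Bolt shear: A_b = π(0.75)²/4 = 0.44179 in². φR_n = 0.75 × 68 × 0.44179 × 12 × 1 = 270.4 kips.
Bearing (0.3125 in plate, F_u = 58 ksi): end bolts L_c = 1.3125 − 0.8125/2 = 0.90625, R_n = min(1.2×0.90625×0.3125×58, 2.4×0.75×0.3125×58) = 19.711 kips/bolt; interior L_c = 2.25 − 0.8125 = 1.4375, R_n = 31.266 kips/bolt. φR_n = 0.75 × (3×19.711 + 9×31.266) = 255.4 kips.
Tension rupture (net): A_n = (10.875 − 3×0.875)×0.3125 = 2.5781 in² (U = 1.0, A_e = A_n). φR_n = 0.75 × 58 × 2.5781 = 112.1 kips.
Governing: min(270.4, 255.4, 112.1) = 112.1 kips → net-section rupture.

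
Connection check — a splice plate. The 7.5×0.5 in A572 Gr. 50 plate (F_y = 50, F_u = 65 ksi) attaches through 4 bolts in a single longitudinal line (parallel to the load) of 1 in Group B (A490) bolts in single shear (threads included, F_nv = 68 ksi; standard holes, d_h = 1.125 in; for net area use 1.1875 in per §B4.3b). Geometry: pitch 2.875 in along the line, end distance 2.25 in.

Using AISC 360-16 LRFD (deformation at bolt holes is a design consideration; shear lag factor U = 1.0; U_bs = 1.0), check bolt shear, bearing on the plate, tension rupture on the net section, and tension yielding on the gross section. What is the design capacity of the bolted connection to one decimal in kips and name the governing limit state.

Bolt shear: A_b = π(1)²/4 = 0.7854 in². φR_n = 0.75 × 68 × 0.7854 × 4 × 1 = 160.2 kips.
Bearing (0.5 in plate, F_u = 65 ksi): end bolts L_c = 2.25 − 1.125/2 = 1.6875, R_n = min(1.2×1.6875×0.5×65, 2.4×1×0.5×65) = 65.813 kips/bolt; interior L_c = 2.875 − 1.125 = 1.75, R_n = 68.25 kips/bolt. φR_n = 0.75 × (1×65.813 + 3×68.25) = 202.9 kips.
Tension rupture (net): A_n = (7.5 − 1×1.1875)×0.5 = 3.1563 in² (U = 1.0, A_e = A_n). φR_n = 0.75 × 65 × 3.1563 = 153.9 kips.
Tension yield (gross): A_g = 7.5×0.5 = 3.75 in². φR_n = 0.90 × 50 × 3.75 = 168.8 kips.
Governing: min(160.2, 202.9, 153.9, 168.8) = 153.9 kips → net-section rupture.

153.9 kips (net-section rupture governs)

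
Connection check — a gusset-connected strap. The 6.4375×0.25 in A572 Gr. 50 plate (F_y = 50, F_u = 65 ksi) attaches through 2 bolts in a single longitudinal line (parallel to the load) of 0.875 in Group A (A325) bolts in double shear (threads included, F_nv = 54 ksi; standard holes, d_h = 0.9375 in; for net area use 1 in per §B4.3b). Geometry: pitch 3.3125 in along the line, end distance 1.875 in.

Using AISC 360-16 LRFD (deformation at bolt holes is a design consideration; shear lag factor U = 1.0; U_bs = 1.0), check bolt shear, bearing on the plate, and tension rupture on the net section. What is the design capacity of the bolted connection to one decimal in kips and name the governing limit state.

46.2 kips (bearing governs)

Bolt shear: A_b = π(0.875)²/4 = 0.60132 in². φR_n = 0.75 × 54 × 0.60132 × 2 × 2 = 97.4 kips.
Bearing (0.25 in plate, F_u = 65 ksi): end bolts L_c = 1.875 − 0.9375/2 = 1.40625, R_n = min(1.2×1.40625×0.25×65, 2.4×0.875×0.25×65) = 27.422 kips/bolt; interior L_c = 3.3125 − 0.9375 = 2.375, R_n = 34.125 kips/bolt. φR_n = 0.75 × (1×27.422 + 1×34.125) = 46.2 kips.
Tension rupture (net): A_n = (6.4375 − 1×1)×0.25 = 1.3594 in² (U = 1.0, A_e = A_n). φR_n = 0.75 × 65 × 1.3594 = 66.3 kips.
Governing: min(97.4, 46.2, 66.3) = 46.2 kips → bearing.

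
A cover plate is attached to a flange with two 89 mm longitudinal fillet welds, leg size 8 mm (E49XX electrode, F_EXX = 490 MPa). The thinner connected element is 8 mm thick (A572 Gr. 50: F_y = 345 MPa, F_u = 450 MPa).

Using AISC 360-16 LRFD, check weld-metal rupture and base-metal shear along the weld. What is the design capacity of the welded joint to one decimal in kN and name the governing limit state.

222.0 kN (weld metal governs)

Weld metal: throat = 0.707×8 = 5.656 mm, L = 2×89 = 178 mm. φR_n = 0.75 × 0.6 × 490 × 5.656 × 178 = 222.0 kN.
Base metal shear (8 mm plate): yield φR_n = 1.0×0.6×345×8×178 = 294.8 kN; rupture φR_n = 0.75×0.6×450×8×178 = 288.4 kN; take 288.4 kN (rupture).
Governing: min(222.0, 288.4) = 222.0 kN → weld metal.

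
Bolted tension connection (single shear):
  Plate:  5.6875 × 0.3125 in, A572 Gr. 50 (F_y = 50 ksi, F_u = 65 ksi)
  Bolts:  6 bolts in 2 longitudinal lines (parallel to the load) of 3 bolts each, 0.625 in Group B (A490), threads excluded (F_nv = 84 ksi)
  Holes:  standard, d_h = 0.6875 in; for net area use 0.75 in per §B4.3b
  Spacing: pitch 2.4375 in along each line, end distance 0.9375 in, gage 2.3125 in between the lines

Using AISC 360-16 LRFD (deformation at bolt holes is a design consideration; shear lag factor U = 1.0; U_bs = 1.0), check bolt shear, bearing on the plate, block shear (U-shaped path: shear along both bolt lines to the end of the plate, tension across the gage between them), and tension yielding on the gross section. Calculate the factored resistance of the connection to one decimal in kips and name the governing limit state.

Bolt shear: A_b = π(0.625)²/4 = 0.3068 in². φR_n = 0.75 × 84 × 0.3068 × 6 × 1 = 116.0 kips.
Bearing (0.3125 in plate, F_u = 65 ksi): end bolts L_c = 0.9375 − 0.6875/2 = 0.59375, R_n = min(1.2×0.59375×0.3125×65, 2.4×0.625×0.3125×65) = 14.473 kips/bolt; interior L_c = 2.4375 − 0.6875 = 1.75, R_n = 30.469 kips/bolt. φR_n = 0.75 × (2×14.473 + 4×30.469) = 113.1 kips.
Block shear: shear path 2×[0.9375+2×2.4375] = 2×5.8125 in, A_gv = 3.6328, A_nv = 2×(5.8125 − 2.5×0.75)×0.3125 = 2.4609 in²; tension across gage: (2.3125 − 1×0.75)×0.3125 = 0.48828 in². R_n = min(0.6×65×2.4609, 0.6×50×3.6328) + 1.0×65×0.48828 = min(95.975, 108.98) + 31.738 = 127.71 kips. φR_n = 0.75 × 127.71 = 95.8 kips.
Tension yield (gross): A_g = 5.6875×0.3125 = 1.7773 in². φR_n = 0.90 × 50 × 1.7773 = 80.0 kips.
Governing: min(116.0, 113.1, 95.8, 80.0) = 80.0 kips → gross-section yield.

80.0 kips (gross-section yield governs)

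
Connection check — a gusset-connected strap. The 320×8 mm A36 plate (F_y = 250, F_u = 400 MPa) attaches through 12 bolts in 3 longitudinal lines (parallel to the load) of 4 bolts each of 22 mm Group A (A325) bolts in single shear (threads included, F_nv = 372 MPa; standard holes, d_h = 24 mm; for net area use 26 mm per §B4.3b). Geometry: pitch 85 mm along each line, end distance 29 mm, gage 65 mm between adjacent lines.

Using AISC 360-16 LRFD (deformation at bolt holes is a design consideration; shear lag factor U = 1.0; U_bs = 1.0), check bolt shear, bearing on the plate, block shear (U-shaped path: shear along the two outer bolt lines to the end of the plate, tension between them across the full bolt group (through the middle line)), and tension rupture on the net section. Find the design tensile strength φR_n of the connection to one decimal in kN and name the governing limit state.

580.8 kN (net-section rupture governs)

Bolt shear: A_b = π(22)²/4 = 380.13 mm². φR_n = 0.75 × 372 × 380.13 × 12 × 1 = 1272.7 kN.
Bearing (8 mm plate, F_u = 400 MPa): end bolts L_c = 29 − 24/2 = 17, R_n = min(1.2×17×8×400, 2.4×22×8×400) = 65.28 kN/bolt; interior L_c = 85 − 24 = 61, R_n = 168.96 kN/bolt. φR_n = 0.75 × (3×65.28 + 9×168.96) = 1287.4 kN.
Block shear: shear path 2×[29+3×85] = 2×284 mm, A_gv = 4544, A_nv = 2×(284 − 3.5×26)×8 = 3088 mm²; tension across gage: (130 − 2×26)×8 = 624 mm². R_n = min(0.6×400×3088, 0.6×250×4544) + 1.0×400×624 = min(741.12, 681.6) + 249.6 = 931.2 kN. φR_n = 0.75 × 931.2 = 698.4 kN.
Tension rupture (net): A_n = (320 − 3×26)×8 = 1936 mm² (U = 1.0, A_e = A_n). φR_n = 0.75 × 400 × 1936 = 580.8 kN.
Governing: min(1272.7, 1287.4, 698.4, 580.8) = 580.8 kN → net-section rupture.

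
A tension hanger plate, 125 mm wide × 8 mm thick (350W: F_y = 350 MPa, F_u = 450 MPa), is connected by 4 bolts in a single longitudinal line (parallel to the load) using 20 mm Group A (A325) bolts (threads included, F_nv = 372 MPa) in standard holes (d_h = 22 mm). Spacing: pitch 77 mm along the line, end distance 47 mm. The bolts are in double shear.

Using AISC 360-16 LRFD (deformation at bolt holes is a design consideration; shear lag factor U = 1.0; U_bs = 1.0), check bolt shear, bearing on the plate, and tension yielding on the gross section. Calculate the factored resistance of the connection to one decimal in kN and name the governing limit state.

315.0 kN (gross-section yield governs)

Bolt shear: A_b = π(20)²/4 = 314.16 mm². φR_n = 0.75 × 372 × 314.16 × 4 × 2 = 701.2 kN.
Bearing (8 mm plate, F_u = 450 MPa): end bolts L_c = 47 − 22/2 = 36, R_n = min(1.2×36×8×450, 2.4×20×8×450) = 155.52 kN/bolt; interior L_c = 77 − 22 = 55, R_n = 172.8 kN/bolt. φR_n = 0.75 × (1×155.52 + 3×172.8) = 505.4 kN.
Tension yield (gross): A_g = 125×8 = 1000 mm². φR_n = 0.90 × 350 × 1000 = 315.0 kN.
Governing: min(701.2, 505.4, 315.0) = 315.0 kN → gross-section yield.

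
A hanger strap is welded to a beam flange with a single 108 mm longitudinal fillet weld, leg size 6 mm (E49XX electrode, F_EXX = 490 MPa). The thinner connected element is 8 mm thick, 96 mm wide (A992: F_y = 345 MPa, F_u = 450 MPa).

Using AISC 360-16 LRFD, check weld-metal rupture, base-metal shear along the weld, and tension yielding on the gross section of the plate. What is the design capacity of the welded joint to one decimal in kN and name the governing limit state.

Weld metal: throat = 0.707×6 = 4.242 mm, L = 108 mm. φR_n = 0.75 × 0.6 × 490 × 4.242 × 108 = 101.0 kN.
Base metal shear (8 mm plate): yield φR_n = 1.0×0.6×345×8×108 = 178.8 kN; rupture φR_n = 0.75×0.6×450×8×108 = 175.0 kN; take 175.0 kN (rupture).
Tension yield (gross): A_g = 96×8 = 768 mm². φR_n = 0.90 × 345 × 768 = 238.5 kN.
Governing: min(101.0, 175.0, 238.5) = 101.0 kN → weld metal.

101.0 kN (weld metal governs)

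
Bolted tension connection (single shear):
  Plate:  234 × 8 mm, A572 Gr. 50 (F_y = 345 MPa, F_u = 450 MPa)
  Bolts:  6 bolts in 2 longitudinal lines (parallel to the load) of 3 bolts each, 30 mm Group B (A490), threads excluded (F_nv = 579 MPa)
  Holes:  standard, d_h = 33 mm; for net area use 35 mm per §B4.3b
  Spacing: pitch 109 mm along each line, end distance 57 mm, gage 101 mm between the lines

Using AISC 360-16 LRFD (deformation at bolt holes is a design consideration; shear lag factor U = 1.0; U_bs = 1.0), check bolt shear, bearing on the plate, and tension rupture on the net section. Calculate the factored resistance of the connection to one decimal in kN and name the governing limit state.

442.8 kN (net-section rupture governs)

Bolt shear: A_b = π(30)²/4 = 706.86 mm². φR_n = 0.75 × 579 × 706.86 × 6 × 1 = 1841.7 kN.
Bearing (8 mm plate, F_u = 450 MPa): end bolts L_c = 57 − 33/2 = 40.5, R_n = min(1.2×40.5×8×450, 2.4×30×8×450) = 174.96 kN/bolt; interior L_c = 109 − 33 = 76, R_n = 259.2 kN/bolt. φR_n = 0.75 × (2×174.96 + 4×259.2) = 1040.0 kN.
Tension rupture (net): A_n = (234 − 2×35)×8 = 1312 mm² (U = 1.0, A_e = A_n). φR_n = 0.75 × 450 × 1312 = 442.8 kN.
Governing: min(1841.7, 1040.0, 442.8) = 442.8 kN → net-section rupture.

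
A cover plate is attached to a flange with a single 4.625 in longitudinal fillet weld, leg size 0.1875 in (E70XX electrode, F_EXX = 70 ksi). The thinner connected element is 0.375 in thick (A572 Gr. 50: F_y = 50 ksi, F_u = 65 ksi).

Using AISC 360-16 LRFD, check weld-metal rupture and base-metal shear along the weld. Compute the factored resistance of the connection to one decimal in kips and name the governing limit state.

19.3 kips (weld metal governs)

Weld metal: throat = 0.707×0.1875 = 0.13256 in, L = 4.625 in. φR_n = 0.75 × 0.6 × 70 × 0.13256 × 4.625 = 19.3 kips.
Base metal shear (0.375 in plate): yield φR_n = 1.0×0.6×50×0.375×4.625 = 52.0 kips; rupture φR_n = 0.75×0.6×65×0.375×4.625 = 50.7 kips; take 50.7 kips (rupture).
Governing: min(19.3, 50.7) = 19.3 kips → weld metal.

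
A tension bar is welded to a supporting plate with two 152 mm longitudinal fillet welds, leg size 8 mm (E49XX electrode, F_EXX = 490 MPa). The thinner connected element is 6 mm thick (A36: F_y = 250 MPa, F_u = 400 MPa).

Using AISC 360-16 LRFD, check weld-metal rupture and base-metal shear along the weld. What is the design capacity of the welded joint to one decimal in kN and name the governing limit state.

273.6 kN (base-metal shear governs)

Weld metal: throat = 0.707×8 = 5.656 mm, L = 2×152 = 304 mm. φR_n = 0.75 × 0.6 × 490 × 5.656 × 304 = 379.1 kN.
Base metal shear (6 mm plate): yield φR_n = 1.0×0.6×250×6×304 = 273.6 kN; rupture φR_n = 0.75×0.6×400×6×304 = 328.3 kN; take 273.6 kN (yield).
Governing: min(379.1, 273.6) = 273.6 kN → base-metal shear.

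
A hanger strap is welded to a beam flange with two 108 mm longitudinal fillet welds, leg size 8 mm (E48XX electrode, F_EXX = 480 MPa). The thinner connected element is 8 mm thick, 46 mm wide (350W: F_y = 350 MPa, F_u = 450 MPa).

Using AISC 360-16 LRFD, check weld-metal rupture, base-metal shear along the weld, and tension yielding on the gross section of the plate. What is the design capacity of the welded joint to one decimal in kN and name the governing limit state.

115.9 kN (gross-section yield governs)

Weld metal: throat = 0.707×8 = 5.656 mm, L = 2×108 = 216 mm. φR_n = 0.75 × 0.6 × 480 × 5.656 × 216 = 263.9 kN.
Base metal shear (8 mm plate): yield φR_n = 1.0×0.6×350×8×216 = 362.9 kN; rupture φR_n = 0.75×0.6×450×8×216 = 349.9 kN; take 349.9 kN (rupture).
Tension yield (gross): A_g = 46×8 = 368 mm². φR_n = 0.90 × 350 × 368 = 115.9 kN.
Governing: min(263.9, 349.9, 115.9) = 115.9 kN → gross-section yield.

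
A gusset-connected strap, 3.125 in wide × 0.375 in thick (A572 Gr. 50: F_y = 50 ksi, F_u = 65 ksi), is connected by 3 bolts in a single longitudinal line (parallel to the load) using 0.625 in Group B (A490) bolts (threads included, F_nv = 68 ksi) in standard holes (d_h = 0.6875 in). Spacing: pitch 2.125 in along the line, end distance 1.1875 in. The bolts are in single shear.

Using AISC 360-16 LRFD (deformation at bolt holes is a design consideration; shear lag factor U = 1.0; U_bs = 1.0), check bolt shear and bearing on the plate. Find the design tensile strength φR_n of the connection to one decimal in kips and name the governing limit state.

Bolt shear: A_b = π(0.625)²/4 = 0.3068 in². φR_n = 0.75 × 68 × 0.3068 × 3 × 1 = 46.9 kips.
Bearing (0.375 in plate, F_u = 65 ksi): end bolts L_c = 1.1875 − 0.6875/2 = 0.84375, R_n = min(1.2×0.84375×0.375×65, 2.4×0.625×0.375×65) = 24.68 kips/bolt; interior L_c = 2.125 − 0.6875 = 1.4375, R_n = 36.563 kips/bolt. φR_n = 0.75 × (1×24.68 + 2×36.563) = 73.4 kips.
Governing: min(46.9, 73.4) = 46.9 kips → bolt shear.

46.9 kips (bolt shear governs)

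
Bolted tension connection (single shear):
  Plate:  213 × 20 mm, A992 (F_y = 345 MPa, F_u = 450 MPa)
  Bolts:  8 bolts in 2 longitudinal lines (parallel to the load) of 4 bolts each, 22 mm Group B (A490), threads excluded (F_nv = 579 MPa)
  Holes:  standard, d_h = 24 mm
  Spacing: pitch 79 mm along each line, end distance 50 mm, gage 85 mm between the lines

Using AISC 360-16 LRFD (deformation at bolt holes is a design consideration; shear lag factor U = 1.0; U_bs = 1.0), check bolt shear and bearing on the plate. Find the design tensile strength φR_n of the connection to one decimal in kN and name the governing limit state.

Bolt shear: A_b = π(22)²/4 = 380.13 mm². φR_n = 0.75 × 579 × 380.13 × 8 × 1 = 1320.6 kN.
Bearing (20 mm plate, F_u = 450 MPa): end bolts L_c = 50 − 24/2 = 38, R_n = min(1.2×38×20×450, 2.4×22×20×450) = 410.4 kN/bolt; interior L_c = 79 − 24 = 55, R_n = 475.2 kN/bolt. φR_n = 0.75 × (2×410.4 + 6×475.2) = 2754.0 kN.
Governing: min(1320.6, 2754.0) = 1320.6 kN → bolt shear.

1320.6 kN (bolt shear governs)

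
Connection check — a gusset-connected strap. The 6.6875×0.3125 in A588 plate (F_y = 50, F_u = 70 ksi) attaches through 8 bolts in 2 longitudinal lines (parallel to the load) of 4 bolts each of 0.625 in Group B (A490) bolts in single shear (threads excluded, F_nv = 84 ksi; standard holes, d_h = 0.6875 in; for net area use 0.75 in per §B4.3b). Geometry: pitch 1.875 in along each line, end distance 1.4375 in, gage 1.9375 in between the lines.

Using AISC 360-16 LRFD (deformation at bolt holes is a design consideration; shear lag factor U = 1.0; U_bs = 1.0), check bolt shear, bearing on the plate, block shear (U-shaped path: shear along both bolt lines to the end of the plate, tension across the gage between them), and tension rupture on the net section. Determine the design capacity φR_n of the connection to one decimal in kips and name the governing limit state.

Bolt shear: A_b = π(0.625)²/4 = 0.3068 in². φR_n = 0.75 × 84 × 0.3068 × 8 × 1 = 154.6 kips.
Bearing (0.3125 in plate, F_u = 70 ksi): end bolts L_c = 1.4375 − 0.6875/2 = 1.09375, R_n = min(1.2×1.09375×0.3125×70, 2.4×0.625×0.3125×70) = 28.711 kips/bolt; interior L_c = 1.875 − 0.6875 = 1.1875, R_n = 31.172 kips/bolt. φR_n = 0.75 × (2×28.711 + 6×31.172) = 183.3 kips.
Block shear: shear path 2×[1.4375+3×1.875] = 2×7.0625 in, A_gv = 4.4141, A_nv = 2×(7.0625 − 3.5×0.75)×0.3125 = 2.7734 in²; tension across gage: (1.9375 − 1×0.75)×0.3125 = 0.37109 in². R_n = min(0.6×70×2.7734, 0.6×50×4.4141) + 1.0×70×0.37109 = min(116.48, 132.42) + 25.976 = 142.46 kips. φR_n = 0.75 × 142.46 = 106.8 kips.
Tension rupture (net): A_n = (6.6875 − 2×0.75)×0.3125 = 1.6211 in² (U = 1.0, A_e = A_n). φR_n = 0.75 × 70 × 1.6211 = 85.1 kips.
Governing: min(154.6, 183.3, 106.8, 85.1) = 85.1 kips → net-section rupture.

85.1 kips (net-section rupture governs)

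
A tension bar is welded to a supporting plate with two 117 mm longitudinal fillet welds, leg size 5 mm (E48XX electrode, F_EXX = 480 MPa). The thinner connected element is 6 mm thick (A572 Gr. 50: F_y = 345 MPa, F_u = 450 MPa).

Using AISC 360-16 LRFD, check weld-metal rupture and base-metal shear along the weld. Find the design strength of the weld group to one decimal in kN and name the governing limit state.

178.7 kN (weld metal governs)

Weld metal: throat = 0.707×5 = 3.535 mm, L = 2×117 = 234 mm. φR_n = 0.75 × 0.6 × 480 × 3.535 × 234 = 178.7 kN.
Base metal shear (6 mm plate): yield φR_n = 1.0×0.6×345×6×234 = 290.6 kN; rupture φR_n = 0.75×0.6×450×6×234 = 284.3 kN; take 284.3 kN (rupture).
Governing: min(178.7, 284.3) = 178.7 kN → weld metal.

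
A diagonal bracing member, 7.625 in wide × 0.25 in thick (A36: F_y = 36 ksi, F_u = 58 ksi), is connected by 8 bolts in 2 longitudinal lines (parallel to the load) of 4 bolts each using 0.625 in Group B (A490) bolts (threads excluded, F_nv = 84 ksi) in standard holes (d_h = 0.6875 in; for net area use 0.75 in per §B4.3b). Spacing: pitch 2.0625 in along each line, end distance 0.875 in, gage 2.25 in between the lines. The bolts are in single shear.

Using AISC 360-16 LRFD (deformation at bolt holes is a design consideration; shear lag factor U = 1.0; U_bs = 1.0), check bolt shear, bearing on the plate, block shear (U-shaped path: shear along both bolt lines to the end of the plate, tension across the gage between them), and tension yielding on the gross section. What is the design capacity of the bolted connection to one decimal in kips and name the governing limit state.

Bolt shear: A_b = π(0.625)²/4 = 0.3068 in². φR_n = 0.75 × 84 × 0.3068 × 8 × 1 = 154.6 kips.
Bearing (0.25 in plate, F_u = 58 ksi): end bolts L_c = 0.875 − 0.6875/2 = 0.53125, R_n = min(1.2×0.53125×0.25×58, 2.4×0.625×0.25×58) = 9.2438 kips/bolt; interior L_c = 2.0625 − 0.6875 = 1.375, R_n = 21.75 kips/bolt. φR_n = 0.75 × (2×9.2438 + 6×21.75) = 111.7 kips.
Block shear: shear path 2×[0.875+3×2.0625] = 2×7.0625 in, A_gv = 3.5313, A_nv = 2×(7.0625 − 3.5×0.75)×0.25 = 2.2188 in²; tension across gage: (2.25 − 1×0.75)×0.25 = 0.375 in². R_n = min(0.6×58×2.2188, 0.6×36×3.5313) + 1.0×58×0.375 = min(77.214, 76.276) + 21.75 = 98.026 kips. φR_n = 0.75 × 98.026 = 73.5 kips.
Tension yield (gross): A_g = 7.625×0.25 = 1.9063 in². φR_n = 0.90 × 36 × 1.9063 = 61.8 kips.
Governing: min(154.6, 111.7, 73.5, 61.8) = 61.8 kips → gross-section yield.

61.8 kips (gross-section yield governs)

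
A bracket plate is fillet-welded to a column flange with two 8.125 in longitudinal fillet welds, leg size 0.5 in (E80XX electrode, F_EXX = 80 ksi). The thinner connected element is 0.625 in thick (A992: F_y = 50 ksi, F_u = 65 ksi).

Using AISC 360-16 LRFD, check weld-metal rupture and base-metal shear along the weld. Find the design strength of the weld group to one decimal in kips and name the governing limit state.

206.8 kips (weld metal governs)

Weld metal: throat = 0.707×0.5 = 0.3535 in, L = 2×8.125 = 16.25 in. φR_n = 0.75 × 0.6 × 80 × 0.3535 × 16.25 = 206.8 kips.
Base metal shear (0.625 in plate): yield φR_n = 1.0×0.6×50×0.625×16.25 = 304.7 kips; rupture φR_n = 0.75×0.6×65×0.625×16.25 = 297.1 kips; take 297.1 kips (rupture).
Governing: min(206.8, 297.1) = 206.8 kips → weld metal.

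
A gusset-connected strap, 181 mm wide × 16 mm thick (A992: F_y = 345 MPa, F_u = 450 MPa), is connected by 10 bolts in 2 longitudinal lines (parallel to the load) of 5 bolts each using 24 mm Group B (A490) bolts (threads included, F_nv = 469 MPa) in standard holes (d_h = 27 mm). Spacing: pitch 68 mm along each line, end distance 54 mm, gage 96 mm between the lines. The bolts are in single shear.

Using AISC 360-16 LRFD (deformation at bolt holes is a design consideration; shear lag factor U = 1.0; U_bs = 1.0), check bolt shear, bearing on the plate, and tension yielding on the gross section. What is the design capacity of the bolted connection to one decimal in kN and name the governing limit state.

Bolt shear: A_b = π(24)²/4 = 452.39 mm². φR_n = 0.75 × 469 × 452.39 × 10 × 1 = 1591.3 kN.
Bearing (16 mm plate, F_u = 450 MPa): end bolts L_c = 54 − 27/2 = 40.5, R_n = min(1.2×40.5×16×450, 2.4×24×16×450) = 349.92 kN/bolt; interior L_c = 68 − 27 = 41, R_n = 354.24 kN/bolt. φR_n = 0.75 × (2×349.92 + 8×354.24) = 2650.3 kN.
Tension yield (gross): A_g = 181×16 = 2896 mm². φR_n = 0.90 × 345 × 2896 = 899.2 kN.
Governing: min(1591.3, 2650.3, 899.2) = 899.2 kN → gross-section yield.

899.2 kN (gross-section yield governs)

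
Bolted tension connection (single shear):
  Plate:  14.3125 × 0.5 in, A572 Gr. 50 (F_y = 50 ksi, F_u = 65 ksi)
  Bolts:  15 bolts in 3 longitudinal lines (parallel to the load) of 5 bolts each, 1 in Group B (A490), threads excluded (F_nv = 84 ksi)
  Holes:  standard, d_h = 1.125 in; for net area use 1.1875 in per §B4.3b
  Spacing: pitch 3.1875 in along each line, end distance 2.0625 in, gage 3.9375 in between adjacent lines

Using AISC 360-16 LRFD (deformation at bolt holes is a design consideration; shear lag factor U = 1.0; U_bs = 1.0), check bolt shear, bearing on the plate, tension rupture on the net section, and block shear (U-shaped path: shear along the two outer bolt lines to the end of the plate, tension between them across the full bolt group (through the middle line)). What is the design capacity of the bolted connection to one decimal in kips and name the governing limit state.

Bolt shear: A_b = π(1)²/4 = 0.7854 in². φR_n = 0.75 × 84 × 0.7854 × 15 × 1 = 742.2 kips.
Bearing (0.5 in plate, F_u = 65 ksi): end bolts L_c = 2.0625 − 1.125/2 = 1.5, R_n = min(1.2×1.5×0.5×65, 2.4×1×0.5×65) = 58.5 kips/bolt; interior L_c = 3.1875 − 1.125 = 2.0625, R_n = 78 kips/bolt. φR_n = 0.75 × (3×58.5 + 12×78) = 833.6 kips.
Tension rupture (net): A_n = (14.3125 − 3×1.1875)×0.5 = 5.375 in² (U = 1.0, A_e = A_n). φR_n = 0.75 × 65 × 5.375 = 262.0 kips.
Block shear: shear path 2×[2.0625+4×3.1875] = 2×14.8125 in, A_gv = 14.813, A_nv = 2×(14.8125 − 4.5×1.1875)×0.5 = 9.4688 in²; tension across gage: (7.875 − 2×1.1875)×0.5 = 2.75 in². R_n = min(0.6×65×9.4688, 0.6×50×14.813) + 1.0×65×2.75 = min(369.28, 444.39) + 178.75 = 548.03 kips. φR_n = 0.75 × 548.03 = 411.0 kips.
Governing: min(742.2, 833.6, 262.0, 411.0) = 262.0 kips → net-section rupture.

262.0 kips (net-section rupture governs)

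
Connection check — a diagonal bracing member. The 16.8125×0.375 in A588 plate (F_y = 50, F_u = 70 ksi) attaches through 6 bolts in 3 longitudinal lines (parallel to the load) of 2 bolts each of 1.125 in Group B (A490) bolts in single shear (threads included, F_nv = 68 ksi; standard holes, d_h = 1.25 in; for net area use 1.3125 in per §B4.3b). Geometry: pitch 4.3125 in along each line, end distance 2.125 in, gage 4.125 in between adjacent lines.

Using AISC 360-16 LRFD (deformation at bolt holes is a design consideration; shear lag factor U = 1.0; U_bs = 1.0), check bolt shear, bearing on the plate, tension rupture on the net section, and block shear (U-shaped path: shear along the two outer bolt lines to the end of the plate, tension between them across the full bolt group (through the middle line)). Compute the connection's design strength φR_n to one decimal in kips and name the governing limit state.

Bolt shear: A_b = π(1.125)²/4 = 0.99402 in². φR_n = 0.75 × 68 × 0.99402 × 6 × 1 = 304.2 kips.
Bearing (0.375 in plate, F_u = 70 ksi): end bolts L_c = 2.125 − 1.25/2 = 1.5, R_n = min(1.2×1.5×0.375×70, 2.4×1.125×0.375×70) = 47.25 kips/bolt; interior L_c = 4.3125 − 1.25 = 3.0625, R_n = 70.875 kips/bolt. φR_n = 0.75 × (3×47.25 + 3×70.875) = 265.8 kips.
Tension rupture (net): A_n = (16.8125 − 3×1.3125)×0.375 = 4.8281 in² (U = 1.0, A_e = A_n). φR_n = 0.75 × 70 × 4.8281 = 253.5 kips.
Block shear: shear path 2×[2.125+1×4.3125] = 2×6.4375 in, A_gv = 4.8281, A_nv = 2×(6.4375 − 1.5×1.3125)×0.375 = 3.3516 in²; tension across gage: (8.25 − 2×1.3125)×0.375 = 2.1094 in². R_n = min(0.6×70×3.3516, 0.6×50×4.8281) + 1.0×70×2.1094 = min(140.77, 144.84) + 147.66 = 288.43 kips. φR_n = 0.75 × 288.43 = 216.3 kips.
Governing: min(304.2, 265.8, 253.5, 216.3) = 216.3 kips → block shear.

216.3 kips (block shear governs)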